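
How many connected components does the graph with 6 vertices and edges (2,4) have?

Step 1: Build adjacency list from edges:
  1: (none)
  2: 4
  3: (none)
  4: 2
  5: (none)
  6: (none)

Step 2: Run BFS/DFS from vertex 1:
  Visited: {1}
  Reached 1 of 6 vertices

Step 3: Only 1 of 6 vertices reached. Graph is disconnected.
Connected components: {1}, {2, 4}, {3}, {5}, {6}
Number of connected components: 5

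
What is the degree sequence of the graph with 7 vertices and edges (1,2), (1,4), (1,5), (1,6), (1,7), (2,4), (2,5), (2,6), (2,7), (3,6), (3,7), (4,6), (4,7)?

Step 1: Count edges incident to each vertex:
  deg(1) = 5 (neighbors: 2, 4, 5, 6, 7)
  deg(2) = 5 (neighbors: 1, 4, 5, 6, 7)
  deg(3) = 2 (neighbors: 6, 7)
  deg(4) = 4 (neighbors: 1, 2, 6, 7)
  deg(5) = 2 (neighbors: 1, 2)
  deg(6) = 4 (neighbors: 1, 2, 3, 4)
  deg(7) = 4 (neighbors: 1, 2, 3, 4)

Step 2: Sort degrees in non-increasing order:
  Degrees: [5, 5, 2, 4, 2, 4, 4] -> sorted: [5, 5, 4, 4, 4, 2, 2]

Degree sequence: [5, 5, 4, 4, 4, 2, 2]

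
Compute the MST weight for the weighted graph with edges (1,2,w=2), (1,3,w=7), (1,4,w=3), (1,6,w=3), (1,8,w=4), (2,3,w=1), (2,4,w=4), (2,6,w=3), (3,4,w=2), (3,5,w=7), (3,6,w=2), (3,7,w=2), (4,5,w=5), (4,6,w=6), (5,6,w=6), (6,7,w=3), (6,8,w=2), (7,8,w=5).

Apply Kruskal's algorithm (sort edges by weight, add if no cycle):

Sorted edges by weight:
  (2,3) w=1
  (1,2) w=2
  (3,7) w=2
  (3,6) w=2
  (3,4) w=2
  (6,8) w=2
  (1,4) w=3
  (1,6) w=3
  (2,6) w=3
  (6,7) w=3
  (1,8) w=4
  (2,4) w=4
  (4,5) w=5
  (7,8) w=5
  (4,6) w=6
  (5,6) w=6
  (1,3) w=7
  (3,5) w=7

Add edge (2,3) w=1 -- no cycle. Running total: 1
Add edge (1,2) w=2 -- no cycle. Running total: 3
Add edge (3,7) w=2 -- no cycle. Running total: 5
Add edge (3,6) w=2 -- no cycle. Running total: 7
Add edge (3,4) w=2 -- no cycle. Running total: 9
Add edge (6,8) w=2 -- no cycle. Running total: 11
Skip edge (1,4) w=3 -- would create cycle
Skip edge (1,6) w=3 -- would create cycle
Skip edge (2,6) w=3 -- would create cycle
Skip edge (6,7) w=3 -- would create cycle
Skip edge (1,8) w=4 -- would create cycle
Skip edge (2,4) w=4 -- would create cycle
Add edge (4,5) w=5 -- no cycle. Running total: 16

MST edges: (2,3,w=1), (1,2,w=2), (3,7,w=2), (3,6,w=2), (3,4,w=2), (6,8,w=2), (4,5,w=5)
Total MST weight: 1 + 2 + 2 + 2 + 2 + 2 + 5 = 16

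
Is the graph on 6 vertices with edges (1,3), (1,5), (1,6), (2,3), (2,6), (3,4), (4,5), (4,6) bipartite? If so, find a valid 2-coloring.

Step 1: Attempt 2-coloring using BFS:
  Start at vertex 1, assign color 0
  Color vertex 3 with color 1 (neighbor of 1)
  Color vertex 5 with color 1 (neighbor of 1)
  Color vertex 6 with color 1 (neighbor of 1)
  Color vertex 2 with color 0 (neighbor of 3)
  Color vertex 4 with color 0 (neighbor of 3)

Step 2: 2-coloring succeeded. No conflicts found.
  Set A (color 0): {1, 2, 4}
  Set B (color 1): {3, 5, 6}

The graph is bipartite with partition {1, 2, 4}, {3, 5, 6}.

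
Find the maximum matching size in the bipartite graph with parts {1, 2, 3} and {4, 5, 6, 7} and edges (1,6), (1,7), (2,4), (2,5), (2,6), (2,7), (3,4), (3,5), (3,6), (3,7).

Step 1: List the neighbors of each left vertex:
  1: 6, 7
  2: 4, 5, 6, 7
  3: 4, 5, 6, 7

Step 2: Greedily match left vertices, then look for augmenting paths:
  Match 1 -- 6
  Match 2 -- 4
  Match 3 -- 5
  No augmenting path remains.

Step 3: Verify this is maximum:
  Matching size 3 = min(|L|, |R|) = min(3, 4), which is an upper bound, so this matching is maximum.

Maximum matching: {(1,6), (2,4), (3,5)}
Size: 3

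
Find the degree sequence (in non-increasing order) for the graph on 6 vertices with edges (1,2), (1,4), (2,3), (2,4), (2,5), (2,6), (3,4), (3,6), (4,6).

Step 1: Count edges incident to each vertex:
  deg(1) = 2 (neighbors: 2, 4)
  deg(2) = 5 (neighbors: 1, 3, 4, 5, 6)
  deg(3) = 3 (neighbors: 2, 4, 6)
  deg(4) = 4 (neighbors: 1, 2, 3, 6)
  deg(5) = 1 (neighbors: 2)
  deg(6) = 3 (neighbors: 2, 3, 4)

Step 2: Sort degrees in non-increasing order:
  Degrees: [2, 5, 3, 4, 1, 3] -> sorted: [5, 4, 3, 3, 2, 1]

Degree sequence: [5, 4, 3, 3, 2, 1]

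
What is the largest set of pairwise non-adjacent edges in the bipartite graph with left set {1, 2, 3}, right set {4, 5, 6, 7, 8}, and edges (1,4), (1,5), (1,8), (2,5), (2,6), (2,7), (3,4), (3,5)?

Step 1: List the neighbors of each left vertex:
  1: 4, 5, 8
  2: 5, 6, 7
  3: 4, 5

Step 2: Greedily match left vertices, then look for augmenting paths:
  Match 1 -- 8
  Match 2 -- 5
  Match 3 -- 4
  No augmenting path remains.

Step 3: Verify this is maximum:
  Matching size 3 = min(|L|, |R|) = min(3, 5), which is an upper bound, so this matching is maximum.

Maximum matching: {(1,8), (2,5), (3,4)}
Size: 3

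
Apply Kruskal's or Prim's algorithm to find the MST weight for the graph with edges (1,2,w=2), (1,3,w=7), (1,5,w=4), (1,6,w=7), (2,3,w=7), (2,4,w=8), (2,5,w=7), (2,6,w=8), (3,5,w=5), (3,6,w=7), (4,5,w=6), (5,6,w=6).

Apply Kruskal's algorithm (sort edges by weight, add if no cycle):

Sorted edges by weight:
  (1,2) w=2
  (1,5) w=4
  (3,5) w=5
  (4,5) w=6
  (5,6) w=6
  (1,3) w=7
  (1,6) w=7
  (2,3) w=7
  (2,5) w=7
  (3,6) w=7
  (2,4) w=8
  (2,6) w=8

Add edge (1,2) w=2 -- no cycle. Running total: 2
Add edge (1,5) w=4 -- no cycle. Running total: 6
Add edge (3,5) w=5 -- no cycle. Running total: 11
Add edge (4,5) w=6 -- no cycle. Running total: 17
Add edge (5,6) w=6 -- no cycle. Running total: 23

MST edges: (1,2,w=2), (1,5,w=4), (3,5,w=5), (4,5,w=6), (5,6,w=6)
Total MST weight: 2 + 4 + 5 + 6 + 6 = 23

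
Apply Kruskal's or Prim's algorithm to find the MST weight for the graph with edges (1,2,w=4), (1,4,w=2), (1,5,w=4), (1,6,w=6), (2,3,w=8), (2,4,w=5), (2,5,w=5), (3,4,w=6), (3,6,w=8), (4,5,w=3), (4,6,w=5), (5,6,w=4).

Apply Kruskal's algorithm (sort edges by weight, add if no cycle):

Sorted edges by weight:
  (1,4) w=2
  (4,5) w=3
  (1,2) w=4
  (1,5) w=4
  (5,6) w=4
  (2,4) w=5
  (2,5) w=5
  (4,6) w=5
  (1,6) w=6
  (3,4) w=6
  (2,3) w=8
  (3,6) w=8

Add edge (1,4) w=2 -- no cycle. Running total: 2
Add edge (4,5) w=3 -- no cycle. Running total: 5
Add edge (1,2) w=4 -- no cycle. Running total: 9
Skip edge (1,5) w=4 -- would create cycle
Add edge (5,6) w=4 -- no cycle. Running total: 13
Skip edge (2,4) w=5 -- would create cycle
Skip edge (2,5) w=5 -- would create cycle
Skip edge (4,6) w=5 -- would create cycle
Skip edge (1,6) w=6 -- would create cycle
Add edge (3,4) w=6 -- no cycle. Running total: 19

MST edges: (1,4,w=2), (4,5,w=3), (1,2,w=4), (5,6,w=4), (3,4,w=6)
Total MST weight: 2 + 3 + 4 + 4 + 6 = 19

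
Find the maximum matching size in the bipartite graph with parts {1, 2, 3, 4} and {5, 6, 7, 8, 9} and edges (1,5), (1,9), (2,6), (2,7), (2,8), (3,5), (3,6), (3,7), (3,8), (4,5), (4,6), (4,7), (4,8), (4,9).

Step 1: List the neighbors of each left vertex:
  1: 5, 9
  2: 6, 7, 8
  3: 5, 6, 7, 8
  4: 5, 6, 7, 8, 9

Step 2: Greedily match left vertices, then look for augmenting paths:
  Match 1 -- 5
  Match 2 -- 6
  Match 3 -- 7
  Match 4 -- 8
  No augmenting path remains.

Step 3: Verify this is maximum:
  Matching size 4 = min(|L|, |R|) = min(4, 5), which is an upper bound, so this matching is maximum.

Maximum matching: {(1,5), (2,6), (3,7), (4,8)}
Size: 4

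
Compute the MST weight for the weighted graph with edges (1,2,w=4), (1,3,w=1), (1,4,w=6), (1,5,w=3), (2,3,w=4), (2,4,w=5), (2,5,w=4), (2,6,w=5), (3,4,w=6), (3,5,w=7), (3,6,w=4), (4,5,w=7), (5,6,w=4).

Apply Kruskal's algorithm (sort edges by weight, add if no cycle):

Sorted edges by weight:
  (1,3) w=1
  (1,5) w=3
  (1,2) w=4
  (2,5) w=4
  (2,3) w=4
  (3,6) w=4
  (5,6) w=4
  (2,4) w=5
  (2,6) w=5
  (1,4) w=6
  (3,4) w=6
  (3,5) w=7
  (4,5) w=7

Add edge (1,3) w=1 -- no cycle. Running total: 1
Add edge (1,5) w=3 -- no cycle. Running total: 4
Add edge (1,2) w=4 -- no cycle. Running total: 8
Skip edge (2,5) w=4 -- would create cycle
Skip edge (2,3) w=4 -- would create cycle
Add edge (3,6) w=4 -- no cycle. Running total: 12
Skip edge (5,6) w=4 -- would create cycle
Add edge (2,4) w=5 -- no cycle. Running total: 17

MST edges: (1,3,w=1), (1,5,w=3), (1,2,w=4), (3,6,w=4), (2,4,w=5)
Total MST weight: 1 + 3 + 4 + 4 + 5 = 17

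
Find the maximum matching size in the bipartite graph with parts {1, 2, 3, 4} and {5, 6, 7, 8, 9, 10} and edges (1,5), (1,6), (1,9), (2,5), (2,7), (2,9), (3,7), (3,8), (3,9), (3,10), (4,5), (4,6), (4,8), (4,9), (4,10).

Step 1: List the neighbors of each left vertex:
  1: 5, 6, 9
  2: 5, 7, 9
  3: 7, 8, 9, 10
  4: 5, 6, 8, 9, 10

Step 2: Greedily match left vertices, then look for augmenting paths:
  Match 1 -- 5
  Match 2 -- 7
  Match 3 -- 8
  Match 4 -- 6
  No augmenting path remains.

Step 3: Verify this is maximum:
  Matching size 4 = min(|L|, |R|) = min(4, 6), which is an upper bound, so this matching is maximum.

Maximum matching: {(1,5), (2,7), (3,8), (4,6)}
Size: 4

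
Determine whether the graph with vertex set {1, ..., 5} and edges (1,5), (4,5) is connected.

Step 1: Build adjacency list from edges:
  1: 5
  2: (none)
  3: (none)
  4: 5
  5: 1, 4

Step 2: Run BFS/DFS from vertex 1:
  Visited: {1, 5, 4}
  Reached 3 of 5 vertices

Step 3: Only 3 of 5 vertices reached. Graph is disconnected.
Connected components: {1, 4, 5}, {2}, {3}
Answer: No, the graph is not connected (3 components).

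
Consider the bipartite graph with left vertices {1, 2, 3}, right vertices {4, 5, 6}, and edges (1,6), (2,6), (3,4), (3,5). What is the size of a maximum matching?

Step 1: List the neighbors of each left vertex:
  1: 6
  2: 6
  3: 4, 5

Step 2: Greedily match left vertices, then look for augmenting paths:
  Match 1 -- 6
  Match 3 -- 4
  No augmenting path remains.

Step 3: Verify this is maximum:
  Matching has size 2. The vertex set {3, 6} covers every edge and has size 2; any matching has at most one edge per cover vertex, so 2 is maximum (König's theorem).

Maximum matching: {(1,6), (3,4)}
Size: 2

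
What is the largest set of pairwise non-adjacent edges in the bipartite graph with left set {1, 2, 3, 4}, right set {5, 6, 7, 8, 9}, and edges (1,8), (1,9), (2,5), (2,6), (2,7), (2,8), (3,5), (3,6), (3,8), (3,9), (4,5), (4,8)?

Step 1: List the neighbors of each left vertex:
  1: 8, 9
  2: 5, 6, 7, 8
  3: 5, 6, 8, 9
  4: 5, 8

Step 2: Greedily match left vertices, then look for augmenting paths:
  Match 1 -- 8
  Match 2 -- 7
  Match 3 -- 6
  Match 4 -- 5
  No augmenting path remains.

Step 3: Verify this is maximum:
  Matching size 4 = min(|L|, |R|) = min(4, 5), which is an upper bound, so this matching is maximum.

Maximum matching: {(1,8), (2,7), (3,6), (4,5)}
Size: 4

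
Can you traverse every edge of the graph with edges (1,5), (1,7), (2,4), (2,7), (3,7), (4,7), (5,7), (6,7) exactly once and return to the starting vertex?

Step 1: Find the degree of each vertex:
  deg(1) = 2
  deg(2) = 2
  deg(3) = 1
  deg(4) = 2
  deg(5) = 2
  deg(6) = 1
  deg(7) = 6

Step 2: Count vertices with odd degree:
  Odd-degree vertices: 3, 6 (2 total)

Step 3: Apply Euler's theorem:
  - Eulerian circuit exists iff graph is connected and all vertices have even degree
  - Eulerian path exists iff graph is connected and has 0 or 2 odd-degree vertices

Graph is connected with exactly 2 odd-degree vertices (3, 6).
Eulerian path exists (starting and ending at the odd-degree vertices), but no Eulerian circuit.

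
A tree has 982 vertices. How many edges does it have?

A tree on n vertices always has exactly n - 1 edges.
For n = 982: edges = 982 - 1 = 981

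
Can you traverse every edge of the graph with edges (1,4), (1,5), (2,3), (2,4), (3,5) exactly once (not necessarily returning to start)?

Step 1: Find the degree of each vertex:
  deg(1) = 2
  deg(2) = 2
  deg(3) = 2
  deg(4) = 2
  deg(5) = 2

Step 2: Count vertices with odd degree:
  All vertices have even degree (0 odd-degree vertices)

Step 3: Apply Euler's theorem:
  - Eulerian circuit exists iff graph is connected and all vertices have even degree
  - Eulerian path exists iff graph is connected and has 0 or 2 odd-degree vertices

Graph is connected with 0 odd-degree vertices.
Both Eulerian circuit and Eulerian path exist.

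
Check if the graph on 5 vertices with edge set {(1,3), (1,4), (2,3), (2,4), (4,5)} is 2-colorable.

Step 1: Attempt 2-coloring using BFS:
  Start at vertex 1, assign color 0
  Color vertex 3 with color 1 (neighbor of 1)
  Color vertex 4 with color 1 (neighbor of 1)
  Color vertex 2 with color 0 (neighbor of 3)
  Color vertex 5 with color 0 (neighbor of 4)

Step 2: 2-coloring succeeded. No conflicts found.
  Set A (color 0): {1, 2, 5}
  Set B (color 1): {3, 4}

The graph is bipartite with partition {1, 2, 5}, {3, 4}.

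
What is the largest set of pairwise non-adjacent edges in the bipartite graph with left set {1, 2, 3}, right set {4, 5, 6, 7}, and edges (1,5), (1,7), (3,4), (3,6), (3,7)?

Step 1: List the neighbors of each left vertex:
  1: 5, 7
  2: (none)
  3: 4, 6, 7

Step 2: Greedily match left vertices, then look for augmenting paths:
  Match 1 -- 5
  Match 3 -- 4
  No augmenting path remains.

Step 3: Verify this is maximum:
  Matching has size 2. The vertex set {1, 3} covers every edge and has size 2; any matching has at most one edge per cover vertex, so 2 is maximum (König's theorem).

Maximum matching: {(1,5), (3,4)}
Size: 2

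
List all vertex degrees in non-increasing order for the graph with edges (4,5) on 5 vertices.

Step 1: Count edges incident to each vertex:
  deg(1) = 0 (neighbors: none)
  deg(2) = 0 (neighbors: none)
  deg(3) = 0 (neighbors: none)
  deg(4) = 1 (neighbors: 5)
  deg(5) = 1 (neighbors: 4)

Step 2: Sort degrees in non-increasing order:
  Degrees: [0, 0, 0, 1, 1] -> sorted: [1, 1, 0, 0, 0]

Degree sequence: [1, 1, 0, 0, 0]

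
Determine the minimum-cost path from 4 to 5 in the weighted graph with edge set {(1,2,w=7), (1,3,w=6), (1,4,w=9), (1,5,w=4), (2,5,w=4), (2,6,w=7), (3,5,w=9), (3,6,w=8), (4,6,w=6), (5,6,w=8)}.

Step 1: Build adjacency list with weights:
  1: 2(w=7), 3(w=6), 4(w=9), 5(w=4)
  2: 1(w=7), 5(w=4), 6(w=7)
  3: 1(w=6), 5(w=9), 6(w=8)
  4: 1(w=9), 6(w=6)
  5: 1(w=4), 2(w=4), 3(w=9), 6(w=8)
  6: 2(w=7), 3(w=8), 4(w=6), 5(w=8)

Step 2: Apply Dijkstra's algorithm from vertex 4:
  Visit vertex 4 (distance=0)
    Update dist[1] = 9
    Update dist[6] = 6
  Visit vertex 6 (distance=6)
    Update dist[2] = 13
    Update dist[3] = 14
    Update dist[5] = 14
  Visit vertex 1 (distance=9)
    Update dist[5] = 13
  Visit vertex 2 (distance=13)
  Visit vertex 5 (distance=13)

Step 3: Shortest path: 4 -> 1 -> 5
Total weight: 9 + 4 = 13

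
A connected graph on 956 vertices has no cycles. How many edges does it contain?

A tree on n vertices always has exactly n - 1 edges.
For n = 956: edges = 956 - 1 = 955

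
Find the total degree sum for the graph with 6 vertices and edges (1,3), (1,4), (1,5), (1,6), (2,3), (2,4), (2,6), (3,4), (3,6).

Step 1: Count edges incident to each vertex:
  deg(1) = 4 (neighbors: 3, 4, 5, 6)
  deg(2) = 3 (neighbors: 3, 4, 6)
  deg(3) = 4 (neighbors: 1, 2, 4, 6)
  deg(4) = 3 (neighbors: 1, 2, 3)
  deg(5) = 1 (neighbors: 1)
  deg(6) = 3 (neighbors: 1, 2, 3)

Step 2: Sum all degrees:
  4 + 3 + 4 + 3 + 1 + 3 = 18

Verification: sum of degrees = 2 * |E| = 2 * 9 = 18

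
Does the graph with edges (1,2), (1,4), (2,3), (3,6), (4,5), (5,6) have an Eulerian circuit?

Step 1: Find the degree of each vertex:
  deg(1) = 2
  deg(2) = 2
  deg(3) = 2
  deg(4) = 2
  deg(5) = 2
  deg(6) = 2

Step 2: Count vertices with odd degree:
  All vertices have even degree (0 odd-degree vertices)

Step 3: Apply Euler's theorem:
  - Eulerian circuit exists iff graph is connected and all vertices have even degree
  - Eulerian path exists iff graph is connected and has 0 or 2 odd-degree vertices

Graph is connected with 0 odd-degree vertices.
Both Eulerian circuit and Eulerian path exist.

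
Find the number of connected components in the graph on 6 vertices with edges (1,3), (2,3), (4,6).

Step 1: Build adjacency list from edges:
  1: 3
  2: 3
  3: 1, 2
  4: 6
  5: (none)
  6: 4

Step 2: Run BFS/DFS from vertex 1:
  Visited: {1, 3, 2}
  Reached 3 of 6 vertices

Step 3: Only 3 of 6 vertices reached. Graph is disconnected.
Connected components: {1, 2, 3}, {4, 6}, {5}
Number of connected components: 3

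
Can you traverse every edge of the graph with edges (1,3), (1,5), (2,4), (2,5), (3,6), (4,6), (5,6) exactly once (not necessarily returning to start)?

Step 1: Find the degree of each vertex:
  deg(1) = 2
  deg(2) = 2
  deg(3) = 2
  deg(4) = 2
  deg(5) = 3
  deg(6) = 3

Step 2: Count vertices with odd degree:
  Odd-degree vertices: 5, 6 (2 total)

Step 3: Apply Euler's theorem:
  - Eulerian circuit exists iff graph is connected and all vertices have even degree
  - Eulerian path exists iff graph is connected and has 0 or 2 odd-degree vertices

Graph is connected with exactly 2 odd-degree vertices (5, 6).
Eulerian path exists (starting and ending at the odd-degree vertices), but no Eulerian circuit.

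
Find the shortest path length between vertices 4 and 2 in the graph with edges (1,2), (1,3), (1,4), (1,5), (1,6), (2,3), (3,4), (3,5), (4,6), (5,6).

Step 1: Build adjacency list:
  1: 2, 3, 4, 5, 6
  2: 1, 3
  3: 1, 2, 4, 5
  4: 1, 3, 6
  5: 1, 3, 6
  6: 1, 4, 5

Step 2: BFS from vertex 4 to find shortest path to 2:
  vertex 1 reached at distance 1
  vertex 3 reached at distance 1
  vertex 6 reached at distance 1
  vertex 2 reached at distance 2

Step 3: Shortest path: 4 -> 1 -> 2
Path length: 2 edges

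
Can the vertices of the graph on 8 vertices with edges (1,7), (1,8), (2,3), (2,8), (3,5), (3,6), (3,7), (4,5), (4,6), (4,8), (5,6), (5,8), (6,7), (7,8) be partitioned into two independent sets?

Step 1: Attempt 2-coloring using BFS:
  Start at vertex 1, assign color 0
  Color vertex 7 with color 1 (neighbor of 1)
  Color vertex 8 with color 1 (neighbor of 1)
  Color vertex 3 with color 0 (neighbor of 7)
  Color vertex 6 with color 0 (neighbor of 7)

Step 2: Conflict found! Vertices 7 and 8 are adjacent but have the same color.
This means the graph contains an odd cycle.

The graph is NOT bipartite.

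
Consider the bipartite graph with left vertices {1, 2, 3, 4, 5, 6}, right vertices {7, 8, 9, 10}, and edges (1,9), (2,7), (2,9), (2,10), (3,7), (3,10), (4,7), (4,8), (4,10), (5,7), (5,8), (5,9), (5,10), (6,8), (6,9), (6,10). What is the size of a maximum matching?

Step 1: List the neighbors of each left vertex:
  1: 9
  2: 7, 9, 10
  3: 7, 10
  4: 7, 8, 10
  5: 7, 8, 9, 10
  6: 8, 9, 10

Step 2: Greedily match left vertices, then look for augmenting paths:
  Match 1 -- 9
  Match 2 -- 7
  Match 3 -- 10
  Match 4 -- 8
  No augmenting path remains.

Step 3: Verify this is maximum:
  Matching size 4 = min(|L|, |R|) = min(6, 4), which is an upper bound, so this matching is maximum.

Maximum matching: {(1,9), (2,7), (3,10), (4,8)}
Size: 4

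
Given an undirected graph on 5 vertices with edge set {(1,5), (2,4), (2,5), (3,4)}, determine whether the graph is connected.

Step 1: Build adjacency list from edges:
  1: 5
  2: 4, 5
  3: 4
  4: 2, 3
  5: 1, 2

Step 2: Run BFS/DFS from vertex 1:
  Visited: {1, 5, 2, 4, 3}
  Reached 5 of 5 vertices

Step 3: All 5 vertices reached from vertex 1, so the graph is connected.
Answer: Yes, the graph is connected.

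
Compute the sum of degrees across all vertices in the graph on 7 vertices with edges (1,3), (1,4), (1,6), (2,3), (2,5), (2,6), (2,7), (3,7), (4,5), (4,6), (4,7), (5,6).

Step 1: Count edges incident to each vertex:
  deg(1) = 3 (neighbors: 3, 4, 6)
  deg(2) = 4 (neighbors: 3, 5, 6, 7)
  deg(3) = 3 (neighbors: 1, 2, 7)
  deg(4) = 4 (neighbors: 1, 5, 6, 7)
  deg(5) = 3 (neighbors: 2, 4, 6)
  deg(6) = 4 (neighbors: 1, 2, 4, 5)
  deg(7) = 3 (neighbors: 2, 3, 4)

Step 2: Sum all degrees:
  3 + 4 + 3 + 4 + 3 + 4 + 3 = 24

Verification: sum of degrees = 2 * |E| = 2 * 12 = 24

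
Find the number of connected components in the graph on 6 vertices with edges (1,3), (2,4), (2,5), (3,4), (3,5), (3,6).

Step 1: Build adjacency list from edges:
  1: 3
  2: 4, 5
  3: 1, 4, 5, 6
  4: 2, 3
  5: 2, 3
  6: 3

Step 2: Run BFS/DFS from vertex 1:
  Visited: {1, 3, 4, 5, 6, 2}
  Reached 6 of 6 vertices

Step 3: All 6 vertices reached from vertex 1, so the graph is connected.
Number of connected components: 1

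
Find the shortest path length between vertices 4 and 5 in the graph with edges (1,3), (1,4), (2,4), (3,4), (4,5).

Step 1: Build adjacency list:
  1: 3, 4
  2: 4
  3: 1, 4
  4: 1, 2, 3, 5
  5: 4

Step 2: BFS from vertex 4 to find shortest path to 5:
  vertex 1 reached at distance 1
  vertex 2 reached at distance 1
  vertex 3 reached at distance 1
  vertex 5 reached at distance 1

Step 3: Shortest path: 4 -> 5
Path length: 1 edge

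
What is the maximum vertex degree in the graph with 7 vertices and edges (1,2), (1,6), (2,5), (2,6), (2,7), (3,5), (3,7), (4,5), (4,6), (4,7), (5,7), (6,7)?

Step 1: Count edges incident to each vertex:
  deg(1) = 2 (neighbors: 2, 6)
  deg(2) = 4 (neighbors: 1, 5, 6, 7)
  deg(3) = 2 (neighbors: 5, 7)
  deg(4) = 3 (neighbors: 5, 6, 7)
  deg(5) = 4 (neighbors: 2, 3, 4, 7)
  deg(6) = 4 (neighbors: 1, 2, 4, 7)
  deg(7) = 5 (neighbors: 2, 3, 4, 5, 6)

Step 2: Find maximum:
  max(2, 4, 2, 3, 4, 4, 5) = 5 (vertex 7)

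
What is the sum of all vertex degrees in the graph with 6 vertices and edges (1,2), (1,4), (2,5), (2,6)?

Step 1: Count edges incident to each vertex:
  deg(1) = 2 (neighbors: 2, 4)
  deg(2) = 3 (neighbors: 1, 5, 6)
  deg(3) = 0 (neighbors: none)
  deg(4) = 1 (neighbors: 1)
  deg(5) = 1 (neighbors: 2)
  deg(6) = 1 (neighbors: 2)

Step 2: Sum all degrees:
  2 + 3 + 0 + 1 + 1 + 1 = 8

Verification: sum of degrees = 2 * |E| = 2 * 4 = 8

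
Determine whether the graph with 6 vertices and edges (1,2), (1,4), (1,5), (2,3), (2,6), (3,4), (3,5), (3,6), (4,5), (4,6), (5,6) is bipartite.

Step 1: Attempt 2-coloring using BFS:
  Start at vertex 1, assign color 0
  Color vertex 2 with color 1 (neighbor of 1)
  Color vertex 4 with color 1 (neighbor of 1)
  Color vertex 5 with color 1 (neighbor of 1)
  Color vertex 3 with color 0 (neighbor of 2)
  Color vertex 6 with color 0 (neighbor of 2)

Step 2: Conflict found! Vertices 4 and 5 are adjacent but have the same color.
This means the graph contains an odd cycle.

The graph is NOT bipartite.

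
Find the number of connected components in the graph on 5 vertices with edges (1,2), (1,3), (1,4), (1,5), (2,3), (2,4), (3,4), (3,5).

Step 1: Build adjacency list from edges:
  1: 2, 3, 4, 5
  2: 1, 3, 4
  3: 1, 2, 4, 5
  4: 1, 2, 3
  5: 1, 3

Step 2: Run BFS/DFS from vertex 1:
  Visited: {1, 2, 3, 4, 5}
  Reached 5 of 5 vertices

Step 3: All 5 vertices reached from vertex 1, so the graph is connected.
Number of connected components: 1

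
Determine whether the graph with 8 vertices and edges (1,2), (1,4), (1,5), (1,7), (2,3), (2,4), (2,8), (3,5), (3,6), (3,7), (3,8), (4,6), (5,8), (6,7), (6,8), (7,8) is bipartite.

Step 1: Attempt 2-coloring using BFS:
  Start at vertex 1, assign color 0
  Color vertex 2 with color 1 (neighbor of 1)
  Color vertex 4 with color 1 (neighbor of 1)
  Color vertex 5 with color 1 (neighbor of 1)
  Color vertex 7 with color 1 (neighbor of 1)
  Color vertex 3 with color 0 (neighbor of 2)

Step 2: Conflict found! Vertices 2 and 4 are adjacent but have the same color.
This means the graph contains an odd cycle.

The graph is NOT bipartite.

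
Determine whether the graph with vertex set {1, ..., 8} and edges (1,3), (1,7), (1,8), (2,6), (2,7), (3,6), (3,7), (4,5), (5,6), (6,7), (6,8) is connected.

Step 1: Build adjacency list from edges:
  1: 3, 7, 8
  2: 6, 7
  3: 1, 6, 7
  4: 5
  5: 4, 6
  6: 2, 3, 5, 7, 8
  7: 1, 2, 3, 6
  8: 1, 6

Step 2: Run BFS/DFS from vertex 1:
  Visited: {1, 3, 7, 8, 6, 2, 5, 4}
  Reached 8 of 8 vertices

Step 3: All 8 vertices reached from vertex 1, so the graph is connected.
Answer: Yes, the graph is connected.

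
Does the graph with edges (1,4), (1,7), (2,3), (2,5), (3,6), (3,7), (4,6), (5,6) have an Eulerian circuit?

Step 1: Find the degree of each vertex:
  deg(1) = 2
  deg(2) = 2
  deg(3) = 3
  deg(4) = 2
  deg(5) = 2
  deg(6) = 3
  deg(7) = 2

Step 2: Count vertices with odd degree:
  Odd-degree vertices: 3, 6 (2 total)

Step 3: Apply Euler's theorem:
  - Eulerian circuit exists iff graph is connected and all vertices have even degree
  - Eulerian path exists iff graph is connected and has 0 or 2 odd-degree vertices

Graph is connected with exactly 2 odd-degree vertices (3, 6).
Eulerian path exists (starting and ending at the odd-degree vertices), but no Eulerian circuit.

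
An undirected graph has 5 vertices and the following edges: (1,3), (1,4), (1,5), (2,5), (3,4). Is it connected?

Step 1: Build adjacency list from edges:
  1: 3, 4, 5
  2: 5
  3: 1, 4
  4: 1, 3
  5: 1, 2

Step 2: Run BFS/DFS from vertex 1:
  Visited: {1, 3, 4, 5, 2}
  Reached 5 of 5 vertices

Step 3: All 5 vertices reached from vertex 1, so the graph is connected.
Answer: Yes, the graph is connected.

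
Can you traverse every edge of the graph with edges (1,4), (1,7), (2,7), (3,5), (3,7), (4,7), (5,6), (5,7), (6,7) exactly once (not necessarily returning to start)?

Step 1: Find the degree of each vertex:
  deg(1) = 2
  deg(2) = 1
  deg(3) = 2
  deg(4) = 2
  deg(5) = 3
  deg(6) = 2
  deg(7) = 6

Step 2: Count vertices with odd degree:
  Odd-degree vertices: 2, 5 (2 total)

Step 3: Apply Euler's theorem:
  - Eulerian circuit exists iff graph is connected and all vertices have even degree
  - Eulerian path exists iff graph is connected and has 0 or 2 odd-degree vertices

Graph is connected with exactly 2 odd-degree vertices (2, 5).
Eulerian path exists (starting and ending at the odd-degree vertices), but no Eulerian circuit.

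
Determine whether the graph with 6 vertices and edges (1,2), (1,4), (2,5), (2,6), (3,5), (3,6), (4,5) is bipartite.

Step 1: Attempt 2-coloring using BFS:
  Start at vertex 1, assign color 0
  Color vertex 2 with color 1 (neighbor of 1)
  Color vertex 4 with color 1 (neighbor of 1)
  Color vertex 5 with color 0 (neighbor of 2)
  Color vertex 6 with color 0 (neighbor of 2)
  Color vertex 3 with color 1 (neighbor of 5)

Step 2: 2-coloring succeeded. No conflicts found.
  Set A (color 0): {1, 5, 6}
  Set B (color 1): {2, 3, 4}

The graph is bipartite with partition {1, 5, 6}, {2, 3, 4}.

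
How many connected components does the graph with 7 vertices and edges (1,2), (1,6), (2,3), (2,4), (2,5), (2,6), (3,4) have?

Step 1: Build adjacency list from edges:
  1: 2, 6
  2: 1, 3, 4, 5, 6
  3: 2, 4
  4: 2, 3
  5: 2
  6: 1, 2
  7: (none)

Step 2: Run BFS/DFS from vertex 1:
  Visited: {1, 2, 6, 3, 4, 5}
  Reached 6 of 7 vertices

Step 3: Only 6 of 7 vertices reached. Graph is disconnected.
Connected components: {1, 2, 3, 4, 5, 6}, {7}
Number of connected components: 2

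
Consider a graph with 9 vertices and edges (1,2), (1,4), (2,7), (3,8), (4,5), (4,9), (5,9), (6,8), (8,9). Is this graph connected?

Step 1: Build adjacency list from edges:
  1: 2, 4
  2: 1, 7
  3: 8
  4: 1, 5, 9
  5: 4, 9
  6: 8
  7: 2
  8: 3, 6, 9
  9: 4, 5, 8

Step 2: Run BFS/DFS from vertex 1:
  Visited: {1, 2, 4, 7, 5, 9, 8, 3, 6}
  Reached 9 of 9 vertices

Step 3: All 9 vertices reached from vertex 1, so the graph is connected.
Answer: Yes, the graph is connected.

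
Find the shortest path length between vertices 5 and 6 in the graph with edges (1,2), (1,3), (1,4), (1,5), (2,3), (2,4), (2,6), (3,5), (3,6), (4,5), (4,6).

Step 1: Build adjacency list:
  1: 2, 3, 4, 5
  2: 1, 3, 4, 6
  3: 1, 2, 5, 6
  4: 1, 2, 5, 6
  5: 1, 3, 4
  6: 2, 3, 4

Step 2: BFS from vertex 5 to find shortest path to 6:
  vertex 1 reached at distance 1
  vertex 3 reached at distance 1
  vertex 4 reached at distance 1
  vertex 2 reached at distance 2
  vertex 6 reached at distance 2

Step 3: Shortest path: 5 -> 3 -> 6
Path length: 2 edges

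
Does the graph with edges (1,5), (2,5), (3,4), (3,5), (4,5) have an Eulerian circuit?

Step 1: Find the degree of each vertex:
  deg(1) = 1
  deg(2) = 1
  deg(3) = 2
  deg(4) = 2
  deg(5) = 4

Step 2: Count vertices with odd degree:
  Odd-degree vertices: 1, 2 (2 total)

Step 3: Apply Euler's theorem:
  - Eulerian circuit exists iff graph is connected and all vertices have even degree
  - Eulerian path exists iff graph is connected and has 0 or 2 odd-degree vertices

Graph is connected with exactly 2 odd-degree vertices (1, 2).
Eulerian path exists (starting and ending at the odd-degree vertices), but no Eulerian circuit.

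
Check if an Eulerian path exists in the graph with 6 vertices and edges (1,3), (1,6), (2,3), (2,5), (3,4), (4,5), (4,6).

Step 1: Find the degree of each vertex:
  deg(1) = 2
  deg(2) = 2
  deg(3) = 3
  deg(4) = 3
  deg(5) = 2
  deg(6) = 2

Step 2: Count vertices with odd degree:
  Odd-degree vertices: 3, 4 (2 total)

Step 3: Apply Euler's theorem:
  - Eulerian circuit exists iff graph is connected and all vertices have even degree
  - Eulerian path exists iff graph is connected and has 0 or 2 odd-degree vertices

Graph is connected with exactly 2 odd-degree vertices (3, 4).
Eulerian path exists (starting and ending at the odd-degree vertices), but no Eulerian circuit.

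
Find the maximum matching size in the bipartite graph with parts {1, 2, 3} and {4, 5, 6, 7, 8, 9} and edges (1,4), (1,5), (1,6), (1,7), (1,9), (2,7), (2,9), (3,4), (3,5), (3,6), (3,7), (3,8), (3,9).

Step 1: List the neighbors of each left vertex:
  1: 4, 5, 6, 7, 9
  2: 7, 9
  3: 4, 5, 6, 7, 8, 9

Step 2: Greedily match left vertices, then look for augmenting paths:
  Match 1 -- 4
  Match 2 -- 7
  Match 3 -- 5
  No augmenting path remains.

Step 3: Verify this is maximum:
  Matching size 3 = min(|L|, |R|) = min(3, 6), which is an upper bound, so this matching is maximum.

Maximum matching: {(1,4), (2,7), (3,5)}
Size: 3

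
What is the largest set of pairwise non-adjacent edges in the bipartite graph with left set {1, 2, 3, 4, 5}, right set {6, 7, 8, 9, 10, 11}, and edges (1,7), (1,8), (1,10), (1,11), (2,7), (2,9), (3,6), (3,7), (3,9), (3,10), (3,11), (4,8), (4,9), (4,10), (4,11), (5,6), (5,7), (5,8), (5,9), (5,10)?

Step 1: List the neighbors of each left vertex:
  1: 7, 8, 10, 11
  2: 7, 9
  3: 6, 7, 9, 10, 11
  4: 8, 9, 10, 11
  5: 6, 7, 8, 9, 10

Step 2: Greedily match left vertices, then look for augmenting paths:
  Match 1 -- 7
  Match 2 -- 9
  Match 3 -- 6
  Match 4 -- 8
  Match 5 -- 10
  No augmenting path remains.

Step 3: Verify this is maximum:
  Matching size 5 = min(|L|, |R|) = min(5, 6), which is an upper bound, so this matching is maximum.

Maximum matching: {(1,7), (2,9), (3,6), (4,8), (5,10)}
Size: 5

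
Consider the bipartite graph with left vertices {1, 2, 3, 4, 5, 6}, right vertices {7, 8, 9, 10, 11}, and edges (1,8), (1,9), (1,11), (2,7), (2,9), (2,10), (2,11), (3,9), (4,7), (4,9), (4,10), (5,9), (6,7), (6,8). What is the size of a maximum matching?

Step 1: List the neighbors of each left vertex:
  1: 8, 9, 11
  2: 7, 9, 10, 11
  3: 9
  4: 7, 9, 10
  5: 9
  6: 7, 8

Step 2: Greedily match left vertices, then look for augmenting paths:
  Match 1 -- 8
  Match 2 -- 11
  Match 3 -- 9
  Match 4 -- 10
  Match 6 -- 7
  No augmenting path remains.

Step 3: Verify this is maximum:
  Matching size 5 = min(|L|, |R|) = min(6, 5), which is an upper bound, so this matching is maximum.

Maximum matching: {(1,8), (2,11), (3,9), (4,10), (6,7)}
Size: 5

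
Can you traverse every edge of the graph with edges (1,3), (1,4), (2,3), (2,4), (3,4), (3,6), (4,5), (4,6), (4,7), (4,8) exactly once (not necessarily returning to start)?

Step 1: Find the degree of each vertex:
  deg(1) = 2
  deg(2) = 2
  deg(3) = 4
  deg(4) = 7
  deg(5) = 1
  deg(6) = 2
  deg(7) = 1
  deg(8) = 1

Step 2: Count vertices with odd degree:
  Odd-degree vertices: 4, 5, 7, 8 (4 total)

Step 3: Apply Euler's theorem:
  - Eulerian circuit exists iff graph is connected and all vertices have even degree
  - Eulerian path exists iff graph is connected and has 0 or 2 odd-degree vertices

Graph has 4 odd-degree vertices (need 0 or 2).
Neither Eulerian path nor Eulerian circuit exists.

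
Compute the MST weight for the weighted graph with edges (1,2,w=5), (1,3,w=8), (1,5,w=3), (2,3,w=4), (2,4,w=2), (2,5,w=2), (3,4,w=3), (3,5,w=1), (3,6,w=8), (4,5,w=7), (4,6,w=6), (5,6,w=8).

Apply Kruskal's algorithm (sort edges by weight, add if no cycle):

Sorted edges by weight:
  (3,5) w=1
  (2,5) w=2
  (2,4) w=2
  (1,5) w=3
  (3,4) w=3
  (2,3) w=4
  (1,2) w=5
  (4,6) w=6
  (4,5) w=7
  (1,3) w=8
  (3,6) w=8
  (5,6) w=8

Add edge (3,5) w=1 -- no cycle. Running total: 1
Add edge (2,5) w=2 -- no cycle. Running total: 3
Add edge (2,4) w=2 -- no cycle. Running total: 5
Add edge (1,5) w=3 -- no cycle. Running total: 8
Skip edge (3,4) w=3 -- would create cycle
Skip edge (2,3) w=4 -- would create cycle
Skip edge (1,2) w=5 -- would create cycle
Add edge (4,6) w=6 -- no cycle. Running total: 14

MST edges: (3,5,w=1), (2,5,w=2), (2,4,w=2), (1,5,w=3), (4,6,w=6)
Total MST weight: 1 + 2 + 2 + 3 + 6 = 14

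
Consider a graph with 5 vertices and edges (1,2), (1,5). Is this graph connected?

Step 1: Build adjacency list from edges:
  1: 2, 5
  2: 1
  3: (none)
  4: (none)
  5: 1

Step 2: Run BFS/DFS from vertex 1:
  Visited: {1, 2, 5}
  Reached 3 of 5 vertices

Step 3: Only 3 of 5 vertices reached. Graph is disconnected.
Connected components: {1, 2, 5}, {3}, {4}
Answer: No, the graph is not connected (3 components).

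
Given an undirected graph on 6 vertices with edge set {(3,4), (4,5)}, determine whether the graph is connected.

Step 1: Build adjacency list from edges:
  1: (none)
  2: (none)
  3: 4
  4: 3, 5
  5: 4
  6: (none)

Step 2: Run BFS/DFS from vertex 1:
  Visited: {1}
  Reached 1 of 6 vertices

Step 3: Only 1 of 6 vertices reached. Graph is disconnected.
Connected components: {1}, {2}, {3, 4, 5}, {6}
Answer: No, the graph is not connected (4 components).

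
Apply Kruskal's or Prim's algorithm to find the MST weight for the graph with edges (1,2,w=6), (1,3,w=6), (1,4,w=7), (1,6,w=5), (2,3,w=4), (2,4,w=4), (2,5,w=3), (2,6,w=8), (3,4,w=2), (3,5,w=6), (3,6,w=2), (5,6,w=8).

Apply Kruskal's algorithm (sort edges by weight, add if no cycle):

Sorted edges by weight:
  (3,4) w=2
  (3,6) w=2
  (2,5) w=3
  (2,3) w=4
  (2,4) w=4
  (1,6) w=5
  (1,3) w=6
  (1,2) w=6
  (3,5) w=6
  (1,4) w=7
  (2,6) w=8
  (5,6) w=8

Add edge (3,4) w=2 -- no cycle. Running total: 2
Add edge (3,6) w=2 -- no cycle. Running total: 4
Add edge (2,5) w=3 -- no cycle. Running total: 7
Add edge (2,3) w=4 -- no cycle. Running total: 11
Skip edge (2,4) w=4 -- would create cycle
Add edge (1,6) w=5 -- no cycle. Running total: 16

MST edges: (3,4,w=2), (3,6,w=2), (2,5,w=3), (2,3,w=4), (1,6,w=5)
Total MST weight: 2 + 2 + 3 + 4 + 5 = 16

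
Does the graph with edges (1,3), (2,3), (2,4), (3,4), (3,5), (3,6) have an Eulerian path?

Step 1: Find the degree of each vertex:
  deg(1) = 1
  deg(2) = 2
  deg(3) = 5
  deg(4) = 2
  deg(5) = 1
  deg(6) = 1

Step 2: Count vertices with odd degree:
  Odd-degree vertices: 1, 3, 5, 6 (4 total)

Step 3: Apply Euler's theorem:
  - Eulerian circuit exists iff graph is connected and all vertices have even degree
  - Eulerian path exists iff graph is connected and has 0 or 2 odd-degree vertices

Graph has 4 odd-degree vertices (need 0 or 2).
Neither Eulerian path nor Eulerian circuit exists.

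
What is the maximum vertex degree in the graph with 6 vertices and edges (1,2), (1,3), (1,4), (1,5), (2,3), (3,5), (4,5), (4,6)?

Step 1: Count edges incident to each vertex:
  deg(1) = 4 (neighbors: 2, 3, 4, 5)
  deg(2) = 2 (neighbors: 1, 3)
  deg(3) = 3 (neighbors: 1, 2, 5)
  deg(4) = 3 (neighbors: 1, 5, 6)
  deg(5) = 3 (neighbors: 1, 3, 4)
  deg(6) = 1 (neighbors: 4)

Step 2: Find maximum:
  max(4, 2, 3, 3, 3, 1) = 4 (vertex 1)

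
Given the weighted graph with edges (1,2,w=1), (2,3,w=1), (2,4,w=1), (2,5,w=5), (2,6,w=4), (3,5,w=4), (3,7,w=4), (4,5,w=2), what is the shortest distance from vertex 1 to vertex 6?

Step 1: Build adjacency list with weights:
  1: 2(w=1)
  2: 1(w=1), 3(w=1), 4(w=1), 5(w=5), 6(w=4)
  3: 2(w=1), 5(w=4), 7(w=4)
  4: 2(w=1), 5(w=2)
  5: 2(w=5), 3(w=4), 4(w=2)
  6: 2(w=4)
  7: 3(w=4)

Step 2: Apply Dijkstra's algorithm from vertex 1:
  Visit vertex 1 (distance=0)
    Update dist[2] = 1
  Visit vertex 2 (distance=1)
    Update dist[3] = 2
    Update dist[4] = 2
    Update dist[5] = 6
    Update dist[6] = 5
  Visit vertex 3 (distance=2)
    Update dist[7] = 6
  Visit vertex 4 (distance=2)
    Update dist[5] = 4
  Visit vertex 5 (distance=4)
  Visit vertex 6 (distance=5)

Step 3: Shortest path: 1 -> 2 -> 6
Total weight: 1 + 4 = 5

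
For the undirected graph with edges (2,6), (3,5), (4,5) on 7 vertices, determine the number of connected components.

Step 1: Build adjacency list from edges:
  1: (none)
  2: 6
  3: 5
  4: 5
  5: 3, 4
  6: 2
  7: (none)

Step 2: Run BFS/DFS from vertex 1:
  Visited: {1}
  Reached 1 of 7 vertices

Step 3: Only 1 of 7 vertices reached. Graph is disconnected.
Connected components: {1}, {2, 6}, {3, 4, 5}, {7}
Number of connected components: 4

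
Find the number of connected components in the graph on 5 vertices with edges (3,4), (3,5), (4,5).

Step 1: Build adjacency list from edges:
  1: (none)
  2: (none)
  3: 4, 5
  4: 3, 5
  5: 3, 4

Step 2: Run BFS/DFS from vertex 1:
  Visited: {1}
  Reached 1 of 5 vertices

Step 3: Only 1 of 5 vertices reached. Graph is disconnected.
Connected components: {1}, {2}, {3, 4, 5}
Number of connected components: 3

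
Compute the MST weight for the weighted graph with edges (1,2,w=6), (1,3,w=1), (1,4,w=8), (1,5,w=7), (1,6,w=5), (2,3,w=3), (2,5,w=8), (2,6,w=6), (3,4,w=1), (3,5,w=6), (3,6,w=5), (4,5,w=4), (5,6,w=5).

Apply Kruskal's algorithm (sort edges by weight, add if no cycle):

Sorted edges by weight:
  (1,3) w=1
  (3,4) w=1
  (2,3) w=3
  (4,5) w=4
  (1,6) w=5
  (3,6) w=5
  (5,6) w=5
  (1,2) w=6
  (2,6) w=6
  (3,5) w=6
  (1,5) w=7
  (1,4) w=8
  (2,5) w=8

Add edge (1,3) w=1 -- no cycle. Running total: 1
Add edge (3,4) w=1 -- no cycle. Running total: 2
Add edge (2,3) w=3 -- no cycle. Running total: 5
Add edge (4,5) w=4 -- no cycle. Running total: 9
Add edge (1,6) w=5 -- no cycle. Running total: 14

MST edges: (1,3,w=1), (3,4,w=1), (2,3,w=3), (4,5,w=4), (1,6,w=5)
Total MST weight: 1 + 1 + 3 + 4 + 5 = 14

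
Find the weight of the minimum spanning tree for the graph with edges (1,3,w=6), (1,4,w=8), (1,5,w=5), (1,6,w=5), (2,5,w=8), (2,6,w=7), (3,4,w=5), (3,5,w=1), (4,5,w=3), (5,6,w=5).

Apply Kruskal's algorithm (sort edges by weight, add if no cycle):

Sorted edges by weight:
  (3,5) w=1
  (4,5) w=3
  (1,5) w=5
  (1,6) w=5
  (3,4) w=5
  (5,6) w=5
  (1,3) w=6
  (2,6) w=7
  (1,4) w=8
  (2,5) w=8

Add edge (3,5) w=1 -- no cycle. Running total: 1
Add edge (4,5) w=3 -- no cycle. Running total: 4
Add edge (1,5) w=5 -- no cycle. Running total: 9
Add edge (1,6) w=5 -- no cycle. Running total: 14
Skip edge (3,4) w=5 -- would create cycle
Skip edge (5,6) w=5 -- would create cycle
Skip edge (1,3) w=6 -- would create cycle
Add edge (2,6) w=7 -- no cycle. Running total: 21

MST edges: (3,5,w=1), (4,5,w=3), (1,5,w=5), (1,6,w=5), (2,6,w=7)
Total MST weight: 1 + 3 + 5 + 5 + 7 = 21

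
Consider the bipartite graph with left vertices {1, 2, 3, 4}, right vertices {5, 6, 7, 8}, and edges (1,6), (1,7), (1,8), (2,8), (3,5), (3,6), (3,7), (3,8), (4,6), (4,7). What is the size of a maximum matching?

Step 1: List the neighbors of each left vertex:
  1: 6, 7, 8
  2: 8
  3: 5, 6, 7, 8
  4: 6, 7

Step 2: Greedily match left vertices, then look for augmenting paths:
  Match 1 -- 6
  Match 2 -- 8
  Match 3 -- 5
  Match 4 -- 7
  No augmenting path remains.

Step 3: Verify this is maximum:
  Matching size 4 = min(|L|, |R|) = min(4, 4), which is an upper bound, so this matching is maximum.

Maximum matching: {(1,6), (2,8), (3,5), (4,7)}
Size: 4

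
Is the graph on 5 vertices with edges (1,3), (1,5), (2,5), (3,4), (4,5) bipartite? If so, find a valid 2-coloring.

Step 1: Attempt 2-coloring using BFS:
  Start at vertex 1, assign color 0
  Color vertex 3 with color 1 (neighbor of 1)
  Color vertex 5 with color 1 (neighbor of 1)
  Color vertex 4 with color 0 (neighbor of 3)
  Color vertex 2 with color 0 (neighbor of 5)

Step 2: 2-coloring succeeded. No conflicts found.
  Set A (color 0): {1, 2, 4}
  Set B (color 1): {3, 5}

The graph is bipartite with partition {1, 2, 4}, {3, 5}.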